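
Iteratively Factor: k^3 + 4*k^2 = (k)*(k^2 + 4*k) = k^2*(k + 4)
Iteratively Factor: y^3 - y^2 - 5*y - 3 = (y + 1)*(y^2 - 2*y - 3) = (y + 1)^2*(y - 3)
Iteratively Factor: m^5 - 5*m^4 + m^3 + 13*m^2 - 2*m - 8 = (m - 2)*(m^4 - 3*m^3 - 5*m^2 + 3*m + 4) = (m - 2)*(m + 1)*(m^3 - 4*m^2 - m + 4) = (m - 2)*(m + 1)^2*(m^2 - 5*m + 4) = (m - 2)*(m - 1)*(m + 1)^2*(m - 4)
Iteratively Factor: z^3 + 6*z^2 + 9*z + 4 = (z + 1)*(z^2 + 5*z + 4) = (z + 1)*(z + 4)*(z + 1)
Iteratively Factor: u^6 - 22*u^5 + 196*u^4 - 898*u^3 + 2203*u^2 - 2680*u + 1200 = (u - 5)*(u^5 - 17*u^4 + 111*u^3 - 343*u^2 + 488*u - 240) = (u - 5)*(u - 4)*(u^4 - 13*u^3 + 59*u^2 - 107*u + 60) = (u - 5)*(u - 4)^2*(u^3 - 9*u^2 + 23*u - 15) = (u - 5)^2*(u - 4)^2*(u^2 - 4*u + 3) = (u - 5)^2*(u - 4)^2*(u - 1)*(u - 3)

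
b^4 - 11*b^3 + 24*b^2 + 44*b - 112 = (b - 7)*(b - 4)*(b - 2)*(b + 2)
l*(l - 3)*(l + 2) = l^3 - l^2 - 6*l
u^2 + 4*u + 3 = (u + 1)*(u + 3)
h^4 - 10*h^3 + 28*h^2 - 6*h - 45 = (h - 5)*(h - 3)^2*(h + 1)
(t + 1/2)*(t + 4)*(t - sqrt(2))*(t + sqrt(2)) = t^4 + 9*t^3/2 - 9*t - 4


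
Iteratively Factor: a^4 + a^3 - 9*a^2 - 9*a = (a)*(a^3 + a^2 - 9*a - 9) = a*(a - 3)*(a^2 + 4*a + 3) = a*(a - 3)*(a + 1)*(a + 3)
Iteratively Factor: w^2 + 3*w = (w)*(w + 3)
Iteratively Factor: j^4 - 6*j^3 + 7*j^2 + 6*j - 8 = (j - 2)*(j^3 - 4*j^2 - j + 4) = (j - 2)*(j + 1)*(j^2 - 5*j + 4) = (j - 4)*(j - 2)*(j + 1)*(j - 1)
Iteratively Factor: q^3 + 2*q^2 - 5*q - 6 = (q + 3)*(q^2 - q - 2) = (q + 1)*(q + 3)*(q - 2)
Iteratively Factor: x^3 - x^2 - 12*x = (x - 4)*(x^2 + 3*x) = (x - 4)*(x + 3)*(x)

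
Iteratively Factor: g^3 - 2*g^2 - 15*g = (g - 5)*(g^2 + 3*g) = (g - 5)*(g + 3)*(g)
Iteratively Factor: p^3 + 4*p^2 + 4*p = (p)*(p^2 + 4*p + 4) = p*(p + 2)*(p + 2)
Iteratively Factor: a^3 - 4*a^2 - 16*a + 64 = (a - 4)*(a^2 - 16) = (a - 4)^2*(a + 4)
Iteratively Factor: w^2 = (w)*(w)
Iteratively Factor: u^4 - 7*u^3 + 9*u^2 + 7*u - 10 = (u + 1)*(u^3 - 8*u^2 + 17*u - 10) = (u - 1)*(u + 1)*(u^2 - 7*u + 10) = (u - 2)*(u - 1)*(u + 1)*(u - 5)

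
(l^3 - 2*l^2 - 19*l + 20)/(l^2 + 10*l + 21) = (l^3 - 2*l^2 - 19*l + 20)/(l^2 + 10*l + 21)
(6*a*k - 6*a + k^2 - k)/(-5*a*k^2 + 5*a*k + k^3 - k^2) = (-6*a - k)/(k*(5*a - k))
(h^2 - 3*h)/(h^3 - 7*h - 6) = h/(h^2 + 3*h + 2)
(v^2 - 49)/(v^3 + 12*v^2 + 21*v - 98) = (v - 7)/(v^2 + 5*v - 14)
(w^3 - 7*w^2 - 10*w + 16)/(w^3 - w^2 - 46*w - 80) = (w - 1)/(w + 5)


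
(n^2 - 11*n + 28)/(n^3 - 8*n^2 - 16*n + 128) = (n - 7)/(n^2 - 4*n - 32)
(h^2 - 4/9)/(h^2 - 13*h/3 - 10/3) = (h - 2/3)/(h - 5)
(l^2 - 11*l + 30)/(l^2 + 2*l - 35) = (l - 6)/(l + 7)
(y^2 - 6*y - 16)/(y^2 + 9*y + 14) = (y - 8)/(y + 7)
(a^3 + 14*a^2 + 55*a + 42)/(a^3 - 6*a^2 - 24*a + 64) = (a^3 + 14*a^2 + 55*a + 42)/(a^3 - 6*a^2 - 24*a + 64)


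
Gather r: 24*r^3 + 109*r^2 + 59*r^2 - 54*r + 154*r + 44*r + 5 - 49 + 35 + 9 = 24*r^3 + 168*r^2 + 144*r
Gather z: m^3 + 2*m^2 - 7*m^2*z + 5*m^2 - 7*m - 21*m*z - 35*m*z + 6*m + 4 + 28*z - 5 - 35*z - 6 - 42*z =m^3 + 7*m^2 - m + z*(-7*m^2 - 56*m - 49) - 7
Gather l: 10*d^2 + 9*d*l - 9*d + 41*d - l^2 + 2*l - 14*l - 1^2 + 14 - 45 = 10*d^2 + 32*d - l^2 + l*(9*d - 12) - 32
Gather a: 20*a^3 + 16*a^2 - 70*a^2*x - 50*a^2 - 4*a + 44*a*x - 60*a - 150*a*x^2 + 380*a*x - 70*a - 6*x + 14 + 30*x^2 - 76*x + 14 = 20*a^3 + a^2*(-70*x - 34) + a*(-150*x^2 + 424*x - 134) + 30*x^2 - 82*x + 28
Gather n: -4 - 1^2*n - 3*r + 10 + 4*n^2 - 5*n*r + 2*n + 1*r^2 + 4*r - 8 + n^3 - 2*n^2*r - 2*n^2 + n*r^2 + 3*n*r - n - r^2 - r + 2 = n^3 + n^2*(2 - 2*r) + n*(r^2 - 2*r)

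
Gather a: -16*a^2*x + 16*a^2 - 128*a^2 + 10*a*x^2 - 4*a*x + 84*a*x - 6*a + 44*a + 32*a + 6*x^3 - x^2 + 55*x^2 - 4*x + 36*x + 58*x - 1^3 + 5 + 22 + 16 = a^2*(-16*x - 112) + a*(10*x^2 + 80*x + 70) + 6*x^3 + 54*x^2 + 90*x + 42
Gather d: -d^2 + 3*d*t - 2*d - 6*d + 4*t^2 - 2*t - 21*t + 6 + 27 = -d^2 + d*(3*t - 8) + 4*t^2 - 23*t + 33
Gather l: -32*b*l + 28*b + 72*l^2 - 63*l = 28*b + 72*l^2 + l*(-32*b - 63)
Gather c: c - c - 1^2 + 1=0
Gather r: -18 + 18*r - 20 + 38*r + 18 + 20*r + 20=76*r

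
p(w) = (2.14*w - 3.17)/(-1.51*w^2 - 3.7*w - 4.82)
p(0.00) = 0.66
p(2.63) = -0.10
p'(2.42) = -0.05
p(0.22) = 0.47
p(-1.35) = 2.35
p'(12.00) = 0.00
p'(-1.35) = -0.49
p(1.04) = 0.09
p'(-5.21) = 0.16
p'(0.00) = -0.95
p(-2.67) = 1.56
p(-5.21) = 0.54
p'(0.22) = -0.74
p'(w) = (2.14*w - 3.17)*(3.02*w + 3.7)/(-1.51*w^2 - 3.7*w - 4.82)^2 + 2.14/(-1.51*w^2 - 3.7*w - 4.82)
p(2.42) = -0.09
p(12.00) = -0.08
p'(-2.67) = 0.82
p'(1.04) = -0.27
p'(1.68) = -0.12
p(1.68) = -0.03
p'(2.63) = -0.04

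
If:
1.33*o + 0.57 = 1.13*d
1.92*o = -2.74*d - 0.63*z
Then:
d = 0.188241769582717 - 0.144122604836768*z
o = -0.122450032680863*z - 0.268636692008669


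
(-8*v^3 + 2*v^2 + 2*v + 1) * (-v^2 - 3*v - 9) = 8*v^5 + 22*v^4 + 64*v^3 - 25*v^2 - 21*v - 9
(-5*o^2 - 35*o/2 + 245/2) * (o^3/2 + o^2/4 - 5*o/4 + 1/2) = -5*o^5/2 - 10*o^4 + 505*o^3/8 + 50*o^2 - 1295*o/8 + 245/4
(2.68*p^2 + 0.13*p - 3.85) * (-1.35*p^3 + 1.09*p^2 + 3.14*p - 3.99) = -3.618*p^5 + 2.7457*p^4 + 13.7544*p^3 - 14.4815*p^2 - 12.6077*p + 15.3615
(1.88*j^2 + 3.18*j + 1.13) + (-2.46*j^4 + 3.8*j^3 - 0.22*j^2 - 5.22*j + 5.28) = -2.46*j^4 + 3.8*j^3 + 1.66*j^2 - 2.04*j + 6.41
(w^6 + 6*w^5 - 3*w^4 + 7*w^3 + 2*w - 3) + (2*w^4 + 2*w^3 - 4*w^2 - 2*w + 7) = w^6 + 6*w^5 - w^4 + 9*w^3 - 4*w^2 + 4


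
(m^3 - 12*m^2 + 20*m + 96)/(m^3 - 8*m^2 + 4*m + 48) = (m - 8)/(m - 4)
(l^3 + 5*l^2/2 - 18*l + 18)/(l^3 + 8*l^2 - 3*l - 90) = (l^2 - 7*l/2 + 3)/(l^2 + 2*l - 15)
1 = 1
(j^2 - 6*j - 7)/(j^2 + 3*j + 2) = (j - 7)/(j + 2)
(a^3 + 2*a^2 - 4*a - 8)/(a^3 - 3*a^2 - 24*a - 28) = (a - 2)/(a - 7)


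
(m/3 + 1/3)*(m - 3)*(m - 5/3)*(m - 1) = m^4/3 - 14*m^3/9 + 4*m^2/3 + 14*m/9 - 5/3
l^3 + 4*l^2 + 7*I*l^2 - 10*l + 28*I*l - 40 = (l + 4)*(l + 2*I)*(l + 5*I)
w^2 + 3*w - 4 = (w - 1)*(w + 4)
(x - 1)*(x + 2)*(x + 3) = x^3 + 4*x^2 + x - 6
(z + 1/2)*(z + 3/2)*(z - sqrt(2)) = z^3 - sqrt(2)*z^2 + 2*z^2 - 2*sqrt(2)*z + 3*z/4 - 3*sqrt(2)/4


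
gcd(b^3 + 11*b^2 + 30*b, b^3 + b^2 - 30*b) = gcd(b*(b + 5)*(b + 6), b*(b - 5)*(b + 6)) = b^2 + 6*b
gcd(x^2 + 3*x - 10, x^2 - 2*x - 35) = x + 5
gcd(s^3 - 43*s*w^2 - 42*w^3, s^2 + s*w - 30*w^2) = s + 6*w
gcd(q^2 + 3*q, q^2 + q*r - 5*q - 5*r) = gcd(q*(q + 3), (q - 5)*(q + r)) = 1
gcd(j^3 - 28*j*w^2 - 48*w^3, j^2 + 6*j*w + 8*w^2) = j^2 + 6*j*w + 8*w^2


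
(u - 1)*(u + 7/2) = u^2 + 5*u/2 - 7/2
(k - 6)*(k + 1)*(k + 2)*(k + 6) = k^4 + 3*k^3 - 34*k^2 - 108*k - 72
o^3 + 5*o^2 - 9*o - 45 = (o - 3)*(o + 3)*(o + 5)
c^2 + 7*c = c*(c + 7)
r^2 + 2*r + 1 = (r + 1)^2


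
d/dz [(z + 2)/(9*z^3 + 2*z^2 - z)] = 2*(-9*z^3 - 28*z^2 - 4*z + 1)/(z^2*(81*z^4 + 36*z^3 - 14*z^2 - 4*z + 1))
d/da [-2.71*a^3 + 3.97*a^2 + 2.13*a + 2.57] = -8.13*a^2 + 7.94*a + 2.13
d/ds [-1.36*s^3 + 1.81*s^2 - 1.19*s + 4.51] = -4.08*s^2 + 3.62*s - 1.19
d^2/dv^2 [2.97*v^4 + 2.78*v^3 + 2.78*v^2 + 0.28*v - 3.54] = 35.64*v^2 + 16.68*v + 5.56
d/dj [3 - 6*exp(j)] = -6*exp(j)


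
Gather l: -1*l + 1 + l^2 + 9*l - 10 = l^2 + 8*l - 9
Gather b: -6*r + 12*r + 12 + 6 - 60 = 6*r - 42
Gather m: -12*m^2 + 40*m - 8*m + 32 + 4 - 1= -12*m^2 + 32*m + 35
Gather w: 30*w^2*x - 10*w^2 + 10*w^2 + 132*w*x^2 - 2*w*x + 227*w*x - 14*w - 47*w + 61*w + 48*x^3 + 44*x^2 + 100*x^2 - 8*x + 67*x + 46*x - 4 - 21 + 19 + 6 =30*w^2*x + w*(132*x^2 + 225*x) + 48*x^3 + 144*x^2 + 105*x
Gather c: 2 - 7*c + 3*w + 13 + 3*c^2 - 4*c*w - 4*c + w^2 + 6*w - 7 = 3*c^2 + c*(-4*w - 11) + w^2 + 9*w + 8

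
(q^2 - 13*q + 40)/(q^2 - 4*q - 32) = (q - 5)/(q + 4)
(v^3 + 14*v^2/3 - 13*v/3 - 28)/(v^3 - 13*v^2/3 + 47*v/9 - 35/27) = 9*(v^2 + 7*v + 12)/(9*v^2 - 18*v + 5)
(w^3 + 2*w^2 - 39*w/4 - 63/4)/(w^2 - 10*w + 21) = (w^2 + 5*w + 21/4)/(w - 7)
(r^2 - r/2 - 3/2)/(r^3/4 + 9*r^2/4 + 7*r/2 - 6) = 2*(2*r^2 - r - 3)/(r^3 + 9*r^2 + 14*r - 24)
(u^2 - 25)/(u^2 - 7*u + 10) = (u + 5)/(u - 2)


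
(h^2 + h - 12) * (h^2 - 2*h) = h^4 - h^3 - 14*h^2 + 24*h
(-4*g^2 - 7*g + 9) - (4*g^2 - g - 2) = -8*g^2 - 6*g + 11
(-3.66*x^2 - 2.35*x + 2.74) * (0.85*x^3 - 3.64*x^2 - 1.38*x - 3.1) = -3.111*x^5 + 11.3249*x^4 + 15.9338*x^3 + 4.6154*x^2 + 3.5038*x - 8.494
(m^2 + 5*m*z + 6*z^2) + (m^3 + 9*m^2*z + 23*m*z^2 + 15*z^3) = m^3 + 9*m^2*z + m^2 + 23*m*z^2 + 5*m*z + 15*z^3 + 6*z^2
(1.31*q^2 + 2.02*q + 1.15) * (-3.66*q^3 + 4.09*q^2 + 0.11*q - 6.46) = -4.7946*q^5 - 2.0353*q^4 + 4.1969*q^3 - 3.5369*q^2 - 12.9227*q - 7.429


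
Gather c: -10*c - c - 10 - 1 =-11*c - 11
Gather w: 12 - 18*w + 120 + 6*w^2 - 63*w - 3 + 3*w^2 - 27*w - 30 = 9*w^2 - 108*w + 99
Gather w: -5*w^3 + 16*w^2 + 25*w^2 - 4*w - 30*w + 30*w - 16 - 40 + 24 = -5*w^3 + 41*w^2 - 4*w - 32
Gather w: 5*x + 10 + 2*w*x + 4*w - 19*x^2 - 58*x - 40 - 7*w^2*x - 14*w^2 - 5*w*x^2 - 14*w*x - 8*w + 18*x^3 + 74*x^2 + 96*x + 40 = w^2*(-7*x - 14) + w*(-5*x^2 - 12*x - 4) + 18*x^3 + 55*x^2 + 43*x + 10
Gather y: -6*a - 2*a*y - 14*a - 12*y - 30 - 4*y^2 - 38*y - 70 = -20*a - 4*y^2 + y*(-2*a - 50) - 100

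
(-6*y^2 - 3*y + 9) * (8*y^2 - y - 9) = -48*y^4 - 18*y^3 + 129*y^2 + 18*y - 81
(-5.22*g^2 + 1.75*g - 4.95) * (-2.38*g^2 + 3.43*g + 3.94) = 12.4236*g^4 - 22.0696*g^3 - 2.7833*g^2 - 10.0835*g - 19.503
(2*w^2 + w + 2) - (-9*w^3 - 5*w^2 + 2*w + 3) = 9*w^3 + 7*w^2 - w - 1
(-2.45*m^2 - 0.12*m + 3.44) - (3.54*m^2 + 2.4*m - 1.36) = -5.99*m^2 - 2.52*m + 4.8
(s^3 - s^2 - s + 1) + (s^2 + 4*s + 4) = s^3 + 3*s + 5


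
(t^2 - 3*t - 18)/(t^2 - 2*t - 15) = (t - 6)/(t - 5)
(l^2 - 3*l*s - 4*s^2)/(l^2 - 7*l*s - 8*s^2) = (-l + 4*s)/(-l + 8*s)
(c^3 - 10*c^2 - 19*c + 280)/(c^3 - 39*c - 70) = (c - 8)/(c + 2)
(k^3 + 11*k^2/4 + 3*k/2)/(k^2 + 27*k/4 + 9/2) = k*(k + 2)/(k + 6)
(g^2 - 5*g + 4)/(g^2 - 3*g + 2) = (g - 4)/(g - 2)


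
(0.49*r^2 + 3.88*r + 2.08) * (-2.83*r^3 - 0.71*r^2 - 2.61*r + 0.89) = -1.3867*r^5 - 11.3283*r^4 - 9.9201*r^3 - 11.1675*r^2 - 1.9756*r + 1.8512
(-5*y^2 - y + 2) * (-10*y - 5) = 50*y^3 + 35*y^2 - 15*y - 10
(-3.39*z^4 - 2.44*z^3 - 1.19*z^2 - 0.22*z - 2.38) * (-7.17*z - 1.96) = 24.3063*z^5 + 24.1392*z^4 + 13.3147*z^3 + 3.9098*z^2 + 17.4958*z + 4.6648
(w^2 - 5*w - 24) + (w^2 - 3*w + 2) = 2*w^2 - 8*w - 22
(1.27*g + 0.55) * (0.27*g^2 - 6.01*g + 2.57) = 0.3429*g^3 - 7.4842*g^2 - 0.0416000000000003*g + 1.4135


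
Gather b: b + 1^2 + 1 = b + 2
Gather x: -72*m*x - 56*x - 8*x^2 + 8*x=-8*x^2 + x*(-72*m - 48)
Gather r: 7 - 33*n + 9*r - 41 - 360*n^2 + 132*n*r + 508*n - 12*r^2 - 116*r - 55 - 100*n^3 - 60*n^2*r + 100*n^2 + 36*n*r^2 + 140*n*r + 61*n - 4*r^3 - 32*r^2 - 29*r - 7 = -100*n^3 - 260*n^2 + 536*n - 4*r^3 + r^2*(36*n - 44) + r*(-60*n^2 + 272*n - 136) - 96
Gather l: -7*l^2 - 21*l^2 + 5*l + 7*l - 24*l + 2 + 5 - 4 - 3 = -28*l^2 - 12*l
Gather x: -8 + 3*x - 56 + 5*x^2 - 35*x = 5*x^2 - 32*x - 64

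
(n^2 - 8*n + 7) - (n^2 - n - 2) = 9 - 7*n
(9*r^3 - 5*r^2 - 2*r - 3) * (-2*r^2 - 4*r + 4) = -18*r^5 - 26*r^4 + 60*r^3 - 6*r^2 + 4*r - 12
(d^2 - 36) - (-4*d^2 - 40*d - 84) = 5*d^2 + 40*d + 48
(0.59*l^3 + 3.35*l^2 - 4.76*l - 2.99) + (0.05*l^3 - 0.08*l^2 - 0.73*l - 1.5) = 0.64*l^3 + 3.27*l^2 - 5.49*l - 4.49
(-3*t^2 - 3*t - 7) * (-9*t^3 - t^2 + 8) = 27*t^5 + 30*t^4 + 66*t^3 - 17*t^2 - 24*t - 56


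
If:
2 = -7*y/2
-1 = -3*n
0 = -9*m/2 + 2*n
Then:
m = 4/27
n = 1/3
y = -4/7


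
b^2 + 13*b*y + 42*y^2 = (b + 6*y)*(b + 7*y)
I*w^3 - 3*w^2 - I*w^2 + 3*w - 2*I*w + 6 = (w - 2)*(w + 3*I)*(I*w + I)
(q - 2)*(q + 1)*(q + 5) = q^3 + 4*q^2 - 7*q - 10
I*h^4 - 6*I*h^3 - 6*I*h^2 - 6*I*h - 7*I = (h - 7)*(h - I)*(h + I)*(I*h + I)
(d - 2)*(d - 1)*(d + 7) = d^3 + 4*d^2 - 19*d + 14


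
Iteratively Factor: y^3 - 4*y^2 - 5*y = (y + 1)*(y^2 - 5*y) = y*(y + 1)*(y - 5)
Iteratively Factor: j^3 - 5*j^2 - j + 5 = (j - 5)*(j^2 - 1) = (j - 5)*(j + 1)*(j - 1)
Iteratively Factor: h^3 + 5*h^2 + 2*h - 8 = (h - 1)*(h^2 + 6*h + 8) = (h - 1)*(h + 2)*(h + 4)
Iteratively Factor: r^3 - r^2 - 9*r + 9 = (r - 3)*(r^2 + 2*r - 3) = (r - 3)*(r + 3)*(r - 1)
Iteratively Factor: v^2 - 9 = (v - 3)*(v + 3)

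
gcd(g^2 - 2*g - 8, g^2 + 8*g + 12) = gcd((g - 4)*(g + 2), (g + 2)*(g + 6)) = g + 2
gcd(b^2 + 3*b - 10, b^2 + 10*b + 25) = b + 5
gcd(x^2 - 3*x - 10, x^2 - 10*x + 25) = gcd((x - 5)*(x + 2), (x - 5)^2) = x - 5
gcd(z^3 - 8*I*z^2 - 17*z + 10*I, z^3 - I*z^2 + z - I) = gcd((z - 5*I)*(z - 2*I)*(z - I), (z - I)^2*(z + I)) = z - I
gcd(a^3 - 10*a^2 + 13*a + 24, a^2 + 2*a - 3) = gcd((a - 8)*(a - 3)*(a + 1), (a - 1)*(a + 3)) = 1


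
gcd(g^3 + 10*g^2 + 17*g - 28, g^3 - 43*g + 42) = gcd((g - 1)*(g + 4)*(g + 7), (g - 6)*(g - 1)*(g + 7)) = g^2 + 6*g - 7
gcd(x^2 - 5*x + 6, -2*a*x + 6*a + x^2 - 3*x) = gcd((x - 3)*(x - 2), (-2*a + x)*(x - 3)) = x - 3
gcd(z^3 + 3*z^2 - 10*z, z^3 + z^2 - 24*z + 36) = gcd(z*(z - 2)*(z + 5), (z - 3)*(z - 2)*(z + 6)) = z - 2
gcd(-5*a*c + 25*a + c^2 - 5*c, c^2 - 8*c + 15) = c - 5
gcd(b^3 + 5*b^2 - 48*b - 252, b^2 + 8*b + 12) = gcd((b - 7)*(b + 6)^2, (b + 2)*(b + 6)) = b + 6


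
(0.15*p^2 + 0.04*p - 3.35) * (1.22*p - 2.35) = 0.183*p^3 - 0.3037*p^2 - 4.181*p + 7.8725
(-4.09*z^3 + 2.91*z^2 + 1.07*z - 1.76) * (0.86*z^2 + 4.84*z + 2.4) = -3.5174*z^5 - 17.293*z^4 + 5.1886*z^3 + 10.6492*z^2 - 5.9504*z - 4.224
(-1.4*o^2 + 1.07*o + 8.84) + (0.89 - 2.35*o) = -1.4*o^2 - 1.28*o + 9.73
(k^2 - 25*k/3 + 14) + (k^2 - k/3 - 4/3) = 2*k^2 - 26*k/3 + 38/3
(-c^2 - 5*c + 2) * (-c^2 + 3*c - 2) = c^4 + 2*c^3 - 15*c^2 + 16*c - 4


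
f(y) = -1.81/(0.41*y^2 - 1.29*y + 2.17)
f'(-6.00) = -0.02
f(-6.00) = -0.07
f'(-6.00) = -0.02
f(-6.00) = -0.07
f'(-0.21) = -0.44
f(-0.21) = -0.74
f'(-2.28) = -0.11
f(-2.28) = -0.25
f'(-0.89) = -0.28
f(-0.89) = -0.50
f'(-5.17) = -0.03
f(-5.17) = -0.09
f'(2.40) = 0.60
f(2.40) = -1.26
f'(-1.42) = -0.19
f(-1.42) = -0.37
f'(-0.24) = -0.43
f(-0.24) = -0.72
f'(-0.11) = -0.47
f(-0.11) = -0.78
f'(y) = -1.81*(1.29 - 0.82*y)/(0.41*y^2 - 1.29*y + 2.17)^2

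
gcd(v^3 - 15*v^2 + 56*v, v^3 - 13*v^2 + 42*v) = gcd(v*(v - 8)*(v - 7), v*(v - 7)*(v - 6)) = v^2 - 7*v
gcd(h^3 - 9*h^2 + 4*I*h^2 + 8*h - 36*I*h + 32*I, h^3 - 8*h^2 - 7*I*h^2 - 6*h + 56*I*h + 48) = h - 8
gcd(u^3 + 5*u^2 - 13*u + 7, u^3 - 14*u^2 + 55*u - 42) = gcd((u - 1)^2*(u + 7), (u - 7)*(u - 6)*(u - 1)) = u - 1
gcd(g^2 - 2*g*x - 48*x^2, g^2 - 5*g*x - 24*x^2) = -g + 8*x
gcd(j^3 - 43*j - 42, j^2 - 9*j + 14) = j - 7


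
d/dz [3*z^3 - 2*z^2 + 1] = z*(9*z - 4)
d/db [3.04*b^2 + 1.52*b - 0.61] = 6.08*b + 1.52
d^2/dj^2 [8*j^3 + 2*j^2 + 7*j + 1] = 48*j + 4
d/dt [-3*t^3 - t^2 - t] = -9*t^2 - 2*t - 1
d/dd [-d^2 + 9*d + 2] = 9 - 2*d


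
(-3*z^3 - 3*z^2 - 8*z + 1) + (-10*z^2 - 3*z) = -3*z^3 - 13*z^2 - 11*z + 1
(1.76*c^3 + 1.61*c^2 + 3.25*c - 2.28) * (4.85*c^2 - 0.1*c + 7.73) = 8.536*c^5 + 7.6325*c^4 + 29.2063*c^3 + 1.0623*c^2 + 25.3505*c - 17.6244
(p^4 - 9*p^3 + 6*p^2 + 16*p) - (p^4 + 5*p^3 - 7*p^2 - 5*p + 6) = -14*p^3 + 13*p^2 + 21*p - 6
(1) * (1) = 1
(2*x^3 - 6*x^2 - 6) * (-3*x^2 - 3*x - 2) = -6*x^5 + 12*x^4 + 14*x^3 + 30*x^2 + 18*x + 12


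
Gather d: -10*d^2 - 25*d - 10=-10*d^2 - 25*d - 10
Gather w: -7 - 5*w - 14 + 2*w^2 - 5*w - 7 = 2*w^2 - 10*w - 28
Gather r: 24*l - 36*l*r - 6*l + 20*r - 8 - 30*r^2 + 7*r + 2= 18*l - 30*r^2 + r*(27 - 36*l) - 6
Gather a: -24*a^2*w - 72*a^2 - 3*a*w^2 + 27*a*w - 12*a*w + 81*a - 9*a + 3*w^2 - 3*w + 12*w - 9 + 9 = a^2*(-24*w - 72) + a*(-3*w^2 + 15*w + 72) + 3*w^2 + 9*w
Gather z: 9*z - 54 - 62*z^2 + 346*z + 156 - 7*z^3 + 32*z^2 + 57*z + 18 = -7*z^3 - 30*z^2 + 412*z + 120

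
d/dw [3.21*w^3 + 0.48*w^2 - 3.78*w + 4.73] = 9.63*w^2 + 0.96*w - 3.78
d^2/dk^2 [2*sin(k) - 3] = -2*sin(k)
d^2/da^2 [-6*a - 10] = 0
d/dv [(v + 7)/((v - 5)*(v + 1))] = (-v^2 - 14*v + 23)/(v^4 - 8*v^3 + 6*v^2 + 40*v + 25)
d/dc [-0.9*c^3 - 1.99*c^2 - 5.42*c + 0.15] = -2.7*c^2 - 3.98*c - 5.42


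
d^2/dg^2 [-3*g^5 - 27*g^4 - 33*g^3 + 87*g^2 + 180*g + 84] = -60*g^3 - 324*g^2 - 198*g + 174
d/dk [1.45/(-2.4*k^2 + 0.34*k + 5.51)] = (6.96*k - 0.493)/(-2.4*k^2 + 0.34*k + 5.51)^2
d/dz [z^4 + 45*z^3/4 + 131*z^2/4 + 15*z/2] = 4*z^3 + 135*z^2/4 + 131*z/2 + 15/2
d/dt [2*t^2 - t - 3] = 4*t - 1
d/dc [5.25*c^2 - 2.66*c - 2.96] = 10.5*c - 2.66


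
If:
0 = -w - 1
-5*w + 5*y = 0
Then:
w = -1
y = -1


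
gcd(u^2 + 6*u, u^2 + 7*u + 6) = u + 6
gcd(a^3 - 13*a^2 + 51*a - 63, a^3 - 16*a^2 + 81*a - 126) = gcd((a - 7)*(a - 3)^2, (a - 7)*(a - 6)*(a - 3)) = a^2 - 10*a + 21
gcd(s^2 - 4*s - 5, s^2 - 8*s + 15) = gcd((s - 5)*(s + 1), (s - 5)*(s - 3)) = s - 5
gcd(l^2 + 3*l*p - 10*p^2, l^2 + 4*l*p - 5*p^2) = l + 5*p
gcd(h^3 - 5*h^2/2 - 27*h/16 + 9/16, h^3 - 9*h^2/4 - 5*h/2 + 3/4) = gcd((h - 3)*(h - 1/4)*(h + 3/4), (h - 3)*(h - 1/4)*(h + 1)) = h^2 - 13*h/4 + 3/4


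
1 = 1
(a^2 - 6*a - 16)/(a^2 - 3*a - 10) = (a - 8)/(a - 5)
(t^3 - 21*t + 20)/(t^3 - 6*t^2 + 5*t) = (t^2 + t - 20)/(t*(t - 5))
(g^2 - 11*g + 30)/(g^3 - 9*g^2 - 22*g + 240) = (g - 5)/(g^2 - 3*g - 40)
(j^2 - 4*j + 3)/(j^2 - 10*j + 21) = (j - 1)/(j - 7)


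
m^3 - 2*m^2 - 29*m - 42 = (m - 7)*(m + 2)*(m + 3)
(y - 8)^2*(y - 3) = y^3 - 19*y^2 + 112*y - 192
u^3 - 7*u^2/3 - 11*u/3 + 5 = (u - 3)*(u - 1)*(u + 5/3)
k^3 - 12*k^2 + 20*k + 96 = (k - 8)*(k - 6)*(k + 2)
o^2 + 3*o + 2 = (o + 1)*(o + 2)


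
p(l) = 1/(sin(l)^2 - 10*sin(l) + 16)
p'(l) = (-2*sin(l)*cos(l) + 10*cos(l))/(sin(l)^2 - 10*sin(l) + 16)^2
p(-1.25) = 0.04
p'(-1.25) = 0.01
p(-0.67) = 0.04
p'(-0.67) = 0.02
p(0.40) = 0.08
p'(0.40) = 0.06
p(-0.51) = 0.05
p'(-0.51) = 0.02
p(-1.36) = 0.04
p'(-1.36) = 0.00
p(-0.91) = 0.04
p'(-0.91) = 0.01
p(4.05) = 0.04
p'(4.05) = -0.01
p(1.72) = 0.14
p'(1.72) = -0.02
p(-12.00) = 0.09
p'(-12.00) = 0.06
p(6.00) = 0.05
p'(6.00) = 0.03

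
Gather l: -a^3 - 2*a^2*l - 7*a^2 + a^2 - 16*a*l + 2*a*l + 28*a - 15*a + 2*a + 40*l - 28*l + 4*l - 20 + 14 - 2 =-a^3 - 6*a^2 + 15*a + l*(-2*a^2 - 14*a + 16) - 8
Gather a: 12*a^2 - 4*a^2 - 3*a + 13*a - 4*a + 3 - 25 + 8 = 8*a^2 + 6*a - 14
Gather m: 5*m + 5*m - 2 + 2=10*m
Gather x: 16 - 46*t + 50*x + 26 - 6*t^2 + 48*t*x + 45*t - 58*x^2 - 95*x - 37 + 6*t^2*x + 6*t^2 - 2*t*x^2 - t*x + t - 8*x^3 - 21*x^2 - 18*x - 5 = -8*x^3 + x^2*(-2*t - 79) + x*(6*t^2 + 47*t - 63)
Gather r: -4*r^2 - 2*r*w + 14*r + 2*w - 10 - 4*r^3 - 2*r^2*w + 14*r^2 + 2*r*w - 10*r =-4*r^3 + r^2*(10 - 2*w) + 4*r + 2*w - 10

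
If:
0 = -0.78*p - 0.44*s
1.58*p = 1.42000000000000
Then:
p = 0.90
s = -1.59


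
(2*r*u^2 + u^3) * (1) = 2*r*u^2 + u^3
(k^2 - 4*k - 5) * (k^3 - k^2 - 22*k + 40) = k^5 - 5*k^4 - 23*k^3 + 133*k^2 - 50*k - 200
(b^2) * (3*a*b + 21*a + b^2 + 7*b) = 3*a*b^3 + 21*a*b^2 + b^4 + 7*b^3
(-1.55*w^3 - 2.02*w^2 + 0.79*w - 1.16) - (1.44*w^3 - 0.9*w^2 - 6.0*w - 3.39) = -2.99*w^3 - 1.12*w^2 + 6.79*w + 2.23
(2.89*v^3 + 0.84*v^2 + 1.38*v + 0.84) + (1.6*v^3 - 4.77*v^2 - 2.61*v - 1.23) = 4.49*v^3 - 3.93*v^2 - 1.23*v - 0.39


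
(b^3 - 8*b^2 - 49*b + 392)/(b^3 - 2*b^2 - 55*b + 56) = (b - 7)/(b - 1)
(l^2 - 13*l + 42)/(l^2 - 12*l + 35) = (l - 6)/(l - 5)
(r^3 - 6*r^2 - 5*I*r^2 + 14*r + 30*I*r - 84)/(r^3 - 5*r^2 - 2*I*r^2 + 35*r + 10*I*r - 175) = (r^2 + 2*r*(-3 + I) - 12*I)/(r^2 + 5*r*(-1 + I) - 25*I)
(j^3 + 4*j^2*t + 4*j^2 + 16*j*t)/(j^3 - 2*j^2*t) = (j^2 + 4*j*t + 4*j + 16*t)/(j*(j - 2*t))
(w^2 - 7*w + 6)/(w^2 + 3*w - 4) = (w - 6)/(w + 4)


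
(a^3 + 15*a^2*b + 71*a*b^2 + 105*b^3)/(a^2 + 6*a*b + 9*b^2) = (a^2 + 12*a*b + 35*b^2)/(a + 3*b)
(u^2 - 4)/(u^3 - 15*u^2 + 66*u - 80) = (u + 2)/(u^2 - 13*u + 40)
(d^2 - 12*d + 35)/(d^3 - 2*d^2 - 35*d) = (d - 5)/(d*(d + 5))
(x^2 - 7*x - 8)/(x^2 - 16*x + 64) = (x + 1)/(x - 8)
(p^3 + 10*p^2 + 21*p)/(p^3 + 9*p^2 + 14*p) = (p + 3)/(p + 2)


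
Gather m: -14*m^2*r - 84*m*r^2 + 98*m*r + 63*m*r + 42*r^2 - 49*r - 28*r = -14*m^2*r + m*(-84*r^2 + 161*r) + 42*r^2 - 77*r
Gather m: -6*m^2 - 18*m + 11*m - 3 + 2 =-6*m^2 - 7*m - 1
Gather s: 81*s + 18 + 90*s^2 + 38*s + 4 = 90*s^2 + 119*s + 22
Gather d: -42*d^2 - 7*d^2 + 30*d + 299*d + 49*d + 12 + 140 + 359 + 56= -49*d^2 + 378*d + 567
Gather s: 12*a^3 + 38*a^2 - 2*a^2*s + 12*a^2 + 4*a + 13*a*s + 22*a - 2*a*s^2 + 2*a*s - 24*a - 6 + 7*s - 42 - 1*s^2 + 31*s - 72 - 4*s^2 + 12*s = 12*a^3 + 50*a^2 + 2*a + s^2*(-2*a - 5) + s*(-2*a^2 + 15*a + 50) - 120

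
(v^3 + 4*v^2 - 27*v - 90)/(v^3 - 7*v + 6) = (v^2 + v - 30)/(v^2 - 3*v + 2)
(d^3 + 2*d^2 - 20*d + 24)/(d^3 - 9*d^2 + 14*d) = (d^2 + 4*d - 12)/(d*(d - 7))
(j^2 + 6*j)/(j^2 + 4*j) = (j + 6)/(j + 4)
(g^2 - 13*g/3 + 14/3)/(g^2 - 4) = (g - 7/3)/(g + 2)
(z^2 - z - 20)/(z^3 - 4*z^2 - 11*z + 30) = (z + 4)/(z^2 + z - 6)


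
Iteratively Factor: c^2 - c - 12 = (c - 4)*(c + 3)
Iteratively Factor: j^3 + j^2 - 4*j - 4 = (j - 2)*(j^2 + 3*j + 2) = (j - 2)*(j + 1)*(j + 2)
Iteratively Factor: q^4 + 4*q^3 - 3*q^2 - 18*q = (q - 2)*(q^3 + 6*q^2 + 9*q) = (q - 2)*(q + 3)*(q^2 + 3*q) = q*(q - 2)*(q + 3)*(q + 3)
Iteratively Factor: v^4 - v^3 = (v)*(v^3 - v^2) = v^2*(v^2 - v) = v^2*(v - 1)*(v)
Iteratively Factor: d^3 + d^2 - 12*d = (d)*(d^2 + d - 12) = d*(d - 3)*(d + 4)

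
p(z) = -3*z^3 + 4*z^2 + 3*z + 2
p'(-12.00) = -1389.00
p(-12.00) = 5726.00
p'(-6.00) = -369.00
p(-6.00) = 776.00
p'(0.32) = 4.64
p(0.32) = 3.27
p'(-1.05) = -15.32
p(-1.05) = 6.73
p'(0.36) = 4.71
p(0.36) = 3.46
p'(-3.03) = -103.87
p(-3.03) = 113.09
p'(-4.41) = -207.31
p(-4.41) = 323.86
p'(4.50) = -143.25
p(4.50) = -176.88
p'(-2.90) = -95.89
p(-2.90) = 100.11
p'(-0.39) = -1.49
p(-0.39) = 1.62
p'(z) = -9*z^2 + 8*z + 3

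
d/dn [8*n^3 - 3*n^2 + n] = 24*n^2 - 6*n + 1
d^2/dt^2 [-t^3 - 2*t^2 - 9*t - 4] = -6*t - 4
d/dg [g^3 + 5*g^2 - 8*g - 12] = 3*g^2 + 10*g - 8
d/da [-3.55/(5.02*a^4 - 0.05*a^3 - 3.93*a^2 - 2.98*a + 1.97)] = (71.284*a^3 - 0.5325*a^2 - 27.903*a - 10.579)/(-5.02*a^4 + 0.05*a^3 + 3.93*a^2 + 2.98*a - 1.97)^2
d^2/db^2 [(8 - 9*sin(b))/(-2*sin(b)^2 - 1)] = (-324*sin(b)^5 + 128*sin(b)^4 - 256*sin(b)^2 + 198*sin(b) - 135*sin(3*b) + 18*sin(5*b) + 32)/(2*sin(b)^2 + 1)^3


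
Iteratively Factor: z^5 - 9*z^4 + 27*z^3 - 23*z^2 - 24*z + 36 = (z - 2)*(z^4 - 7*z^3 + 13*z^2 + 3*z - 18) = (z - 2)^2*(z^3 - 5*z^2 + 3*z + 9) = (z - 3)*(z - 2)^2*(z^2 - 2*z - 3) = (z - 3)^2*(z - 2)^2*(z + 1)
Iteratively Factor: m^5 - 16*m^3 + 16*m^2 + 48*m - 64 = (m - 2)*(m^4 + 2*m^3 - 12*m^2 - 8*m + 32) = (m - 2)^2*(m^3 + 4*m^2 - 4*m - 16) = (m - 2)^2*(m + 2)*(m^2 + 2*m - 8) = (m - 2)^3*(m + 2)*(m + 4)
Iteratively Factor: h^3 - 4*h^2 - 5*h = (h + 1)*(h^2 - 5*h) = (h - 5)*(h + 1)*(h)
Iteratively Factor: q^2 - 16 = (q - 4)*(q + 4)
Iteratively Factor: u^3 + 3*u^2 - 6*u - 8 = (u + 4)*(u^2 - u - 2) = (u - 2)*(u + 4)*(u + 1)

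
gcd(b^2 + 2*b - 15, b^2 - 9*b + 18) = b - 3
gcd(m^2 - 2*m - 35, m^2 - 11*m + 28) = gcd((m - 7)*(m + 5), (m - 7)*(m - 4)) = m - 7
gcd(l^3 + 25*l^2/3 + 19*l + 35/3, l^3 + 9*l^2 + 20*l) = l + 5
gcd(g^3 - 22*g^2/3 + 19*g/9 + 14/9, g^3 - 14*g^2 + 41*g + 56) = g - 7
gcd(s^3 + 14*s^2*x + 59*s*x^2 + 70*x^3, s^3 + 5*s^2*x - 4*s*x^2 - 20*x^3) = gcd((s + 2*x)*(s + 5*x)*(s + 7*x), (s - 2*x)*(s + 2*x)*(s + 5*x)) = s^2 + 7*s*x + 10*x^2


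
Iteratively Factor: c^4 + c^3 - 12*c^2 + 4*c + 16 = (c - 2)*(c^3 + 3*c^2 - 6*c - 8) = (c - 2)*(c + 4)*(c^2 - c - 2) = (c - 2)*(c + 1)*(c + 4)*(c - 2)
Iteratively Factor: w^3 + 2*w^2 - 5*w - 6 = (w - 2)*(w^2 + 4*w + 3) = (w - 2)*(w + 1)*(w + 3)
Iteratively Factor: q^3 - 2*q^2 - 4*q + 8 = (q + 2)*(q^2 - 4*q + 4) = (q - 2)*(q + 2)*(q - 2)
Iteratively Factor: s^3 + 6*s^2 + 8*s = (s + 4)*(s^2 + 2*s) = s*(s + 4)*(s + 2)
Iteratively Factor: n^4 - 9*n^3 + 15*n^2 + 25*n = (n)*(n^3 - 9*n^2 + 15*n + 25) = n*(n + 1)*(n^2 - 10*n + 25) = n*(n - 5)*(n + 1)*(n - 5)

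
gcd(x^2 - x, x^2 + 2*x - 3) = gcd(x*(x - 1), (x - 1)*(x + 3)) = x - 1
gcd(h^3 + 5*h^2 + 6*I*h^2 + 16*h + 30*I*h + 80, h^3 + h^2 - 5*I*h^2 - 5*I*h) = 1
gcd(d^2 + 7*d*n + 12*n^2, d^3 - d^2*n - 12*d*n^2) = d + 3*n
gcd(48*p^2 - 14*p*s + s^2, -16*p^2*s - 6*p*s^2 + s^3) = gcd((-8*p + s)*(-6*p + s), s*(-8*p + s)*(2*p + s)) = 8*p - s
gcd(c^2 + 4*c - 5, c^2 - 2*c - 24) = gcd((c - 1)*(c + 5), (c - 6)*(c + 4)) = 1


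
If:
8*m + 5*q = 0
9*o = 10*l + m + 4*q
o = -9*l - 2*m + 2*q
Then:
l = 207*q/728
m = -5*q/8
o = 503*q/728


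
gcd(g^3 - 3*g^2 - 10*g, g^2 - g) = g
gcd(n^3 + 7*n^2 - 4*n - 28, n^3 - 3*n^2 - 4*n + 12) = n^2 - 4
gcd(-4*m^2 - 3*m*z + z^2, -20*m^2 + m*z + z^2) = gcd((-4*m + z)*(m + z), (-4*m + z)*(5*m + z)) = -4*m + z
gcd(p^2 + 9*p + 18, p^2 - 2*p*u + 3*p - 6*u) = p + 3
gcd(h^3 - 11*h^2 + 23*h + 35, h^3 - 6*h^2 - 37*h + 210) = h^2 - 12*h + 35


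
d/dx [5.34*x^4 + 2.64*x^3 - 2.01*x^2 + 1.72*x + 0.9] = 21.36*x^3 + 7.92*x^2 - 4.02*x + 1.72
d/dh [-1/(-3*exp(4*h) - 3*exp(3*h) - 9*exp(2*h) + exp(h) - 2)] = (-12*exp(3*h) - 9*exp(2*h) - 18*exp(h) + 1)*exp(h)/(3*exp(4*h) + 3*exp(3*h) + 9*exp(2*h) - exp(h) + 2)^2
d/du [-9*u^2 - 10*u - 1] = -18*u - 10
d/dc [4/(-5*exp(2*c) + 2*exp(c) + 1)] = (40*exp(c) - 8)*exp(c)/(-5*exp(2*c) + 2*exp(c) + 1)^2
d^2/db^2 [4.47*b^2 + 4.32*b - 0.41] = 8.94000000000000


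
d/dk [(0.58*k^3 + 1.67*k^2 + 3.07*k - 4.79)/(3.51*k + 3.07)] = (4.0716*k^3 + 11.2035*k^2 + 10.2538*k + 26.2378)/(12.3201*k^2 + 21.5514*k + 9.4249)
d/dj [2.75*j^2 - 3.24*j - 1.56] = 5.5*j - 3.24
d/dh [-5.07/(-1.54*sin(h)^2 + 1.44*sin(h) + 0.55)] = (7.3008 - 15.6156*sin(h))*cos(h)/(-1.54*sin(h)^2 + 1.44*sin(h) + 0.55)^2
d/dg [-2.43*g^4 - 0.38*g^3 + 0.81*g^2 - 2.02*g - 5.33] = -9.72*g^3 - 1.14*g^2 + 1.62*g - 2.02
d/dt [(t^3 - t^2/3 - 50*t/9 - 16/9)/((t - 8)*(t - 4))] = (9*t^4 - 216*t^3 + 950*t^2 - 160*t - 1792)/(9*(t^4 - 24*t^3 + 208*t^2 - 768*t + 1024))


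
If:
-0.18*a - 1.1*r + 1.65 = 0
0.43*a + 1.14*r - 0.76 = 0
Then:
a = -3.90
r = 2.14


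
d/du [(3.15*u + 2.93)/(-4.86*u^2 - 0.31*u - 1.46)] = (15.309*u^2 + 28.4796*u - 3.6907)/(23.6196*u^4 + 3.0132*u^3 + 14.2873*u^2 + 0.9052*u + 2.1316)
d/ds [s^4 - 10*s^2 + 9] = 4*s*(s^2 - 5)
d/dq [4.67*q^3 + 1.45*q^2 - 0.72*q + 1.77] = 14.01*q^2 + 2.9*q - 0.72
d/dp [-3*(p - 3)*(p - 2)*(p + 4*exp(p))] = -12*p^2*exp(p) - 9*p^2 + 36*p*exp(p) + 30*p - 12*exp(p) - 18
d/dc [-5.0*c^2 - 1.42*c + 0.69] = -10.0*c - 1.42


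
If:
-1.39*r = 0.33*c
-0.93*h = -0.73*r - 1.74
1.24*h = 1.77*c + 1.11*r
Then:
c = 1.34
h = 1.62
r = -0.32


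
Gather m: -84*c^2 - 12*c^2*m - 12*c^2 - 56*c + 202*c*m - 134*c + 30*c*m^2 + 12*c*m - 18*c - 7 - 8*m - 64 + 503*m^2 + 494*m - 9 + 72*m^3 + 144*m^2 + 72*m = -96*c^2 - 208*c + 72*m^3 + m^2*(30*c + 647) + m*(-12*c^2 + 214*c + 558) - 80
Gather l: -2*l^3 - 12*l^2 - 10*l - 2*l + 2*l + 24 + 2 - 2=-2*l^3 - 12*l^2 - 10*l + 24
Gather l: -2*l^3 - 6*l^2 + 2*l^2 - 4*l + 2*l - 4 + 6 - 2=-2*l^3 - 4*l^2 - 2*l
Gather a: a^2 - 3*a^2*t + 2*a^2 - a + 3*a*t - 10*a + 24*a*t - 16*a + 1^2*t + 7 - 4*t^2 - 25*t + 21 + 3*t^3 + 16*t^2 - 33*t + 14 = a^2*(3 - 3*t) + a*(27*t - 27) + 3*t^3 + 12*t^2 - 57*t + 42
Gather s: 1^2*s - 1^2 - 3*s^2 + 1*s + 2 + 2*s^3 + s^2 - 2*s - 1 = 2*s^3 - 2*s^2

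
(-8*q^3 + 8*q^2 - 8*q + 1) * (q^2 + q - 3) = -8*q^5 + 24*q^3 - 31*q^2 + 25*q - 3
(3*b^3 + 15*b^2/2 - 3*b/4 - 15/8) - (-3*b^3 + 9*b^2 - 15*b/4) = 6*b^3 - 3*b^2/2 + 3*b - 15/8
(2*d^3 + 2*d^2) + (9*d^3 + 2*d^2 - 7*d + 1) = 11*d^3 + 4*d^2 - 7*d + 1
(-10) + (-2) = -12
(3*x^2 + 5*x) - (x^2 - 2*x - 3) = 2*x^2 + 7*x + 3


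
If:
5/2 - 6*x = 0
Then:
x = 5/12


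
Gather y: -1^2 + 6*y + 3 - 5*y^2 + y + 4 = -5*y^2 + 7*y + 6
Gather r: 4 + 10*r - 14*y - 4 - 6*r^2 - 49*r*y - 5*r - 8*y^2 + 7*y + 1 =-6*r^2 + r*(5 - 49*y) - 8*y^2 - 7*y + 1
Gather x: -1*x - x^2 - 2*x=-x^2 - 3*x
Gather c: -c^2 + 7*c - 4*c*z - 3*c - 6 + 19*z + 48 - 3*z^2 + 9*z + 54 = -c^2 + c*(4 - 4*z) - 3*z^2 + 28*z + 96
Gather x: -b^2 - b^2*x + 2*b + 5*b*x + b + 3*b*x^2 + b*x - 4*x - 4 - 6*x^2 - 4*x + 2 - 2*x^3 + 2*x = -b^2 + 3*b - 2*x^3 + x^2*(3*b - 6) + x*(-b^2 + 6*b - 6) - 2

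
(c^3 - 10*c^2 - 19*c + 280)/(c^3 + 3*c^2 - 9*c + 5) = (c^2 - 15*c + 56)/(c^2 - 2*c + 1)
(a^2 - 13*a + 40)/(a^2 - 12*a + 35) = (a - 8)/(a - 7)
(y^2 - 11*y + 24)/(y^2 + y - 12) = (y - 8)/(y + 4)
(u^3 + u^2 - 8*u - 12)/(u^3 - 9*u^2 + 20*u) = (u^3 + u^2 - 8*u - 12)/(u*(u^2 - 9*u + 20))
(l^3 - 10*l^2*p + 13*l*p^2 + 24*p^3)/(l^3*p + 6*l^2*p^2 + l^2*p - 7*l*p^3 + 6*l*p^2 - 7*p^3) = (l^3 - 10*l^2*p + 13*l*p^2 + 24*p^3)/(p*(l^3 + 6*l^2*p + l^2 - 7*l*p^2 + 6*l*p - 7*p^2))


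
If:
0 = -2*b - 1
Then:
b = -1/2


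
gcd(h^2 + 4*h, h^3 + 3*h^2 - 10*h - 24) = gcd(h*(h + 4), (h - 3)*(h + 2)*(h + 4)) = h + 4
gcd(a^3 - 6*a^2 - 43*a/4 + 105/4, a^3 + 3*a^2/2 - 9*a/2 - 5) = a + 5/2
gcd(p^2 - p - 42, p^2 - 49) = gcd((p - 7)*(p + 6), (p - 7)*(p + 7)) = p - 7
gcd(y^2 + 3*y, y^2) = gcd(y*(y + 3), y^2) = y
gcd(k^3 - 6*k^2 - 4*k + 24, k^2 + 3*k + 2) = k + 2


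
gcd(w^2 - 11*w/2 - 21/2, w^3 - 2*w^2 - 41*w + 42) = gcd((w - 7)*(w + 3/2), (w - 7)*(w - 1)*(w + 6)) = w - 7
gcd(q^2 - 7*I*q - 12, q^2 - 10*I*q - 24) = q - 4*I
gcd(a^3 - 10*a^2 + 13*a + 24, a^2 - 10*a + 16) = a - 8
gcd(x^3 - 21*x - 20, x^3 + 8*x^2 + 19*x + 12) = x^2 + 5*x + 4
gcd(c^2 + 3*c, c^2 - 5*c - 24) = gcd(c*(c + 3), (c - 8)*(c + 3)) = c + 3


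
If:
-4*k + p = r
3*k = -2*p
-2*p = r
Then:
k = 0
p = 0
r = 0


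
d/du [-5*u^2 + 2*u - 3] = 2 - 10*u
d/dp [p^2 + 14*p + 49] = 2*p + 14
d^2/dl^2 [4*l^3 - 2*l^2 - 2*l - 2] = 24*l - 4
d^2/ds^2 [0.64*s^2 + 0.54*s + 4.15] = 1.28000000000000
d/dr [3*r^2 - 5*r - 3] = 6*r - 5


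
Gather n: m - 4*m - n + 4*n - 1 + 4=-3*m + 3*n + 3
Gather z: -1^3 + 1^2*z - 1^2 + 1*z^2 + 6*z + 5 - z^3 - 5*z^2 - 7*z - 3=-z^3 - 4*z^2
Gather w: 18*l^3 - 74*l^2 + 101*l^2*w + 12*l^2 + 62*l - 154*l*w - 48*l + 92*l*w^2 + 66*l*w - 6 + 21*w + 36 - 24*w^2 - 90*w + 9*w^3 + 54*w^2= 18*l^3 - 62*l^2 + 14*l + 9*w^3 + w^2*(92*l + 30) + w*(101*l^2 - 88*l - 69) + 30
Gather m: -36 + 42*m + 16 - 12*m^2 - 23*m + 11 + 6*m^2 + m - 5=-6*m^2 + 20*m - 14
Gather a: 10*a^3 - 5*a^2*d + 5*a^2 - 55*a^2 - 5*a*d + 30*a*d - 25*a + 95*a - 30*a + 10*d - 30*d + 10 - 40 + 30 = 10*a^3 + a^2*(-5*d - 50) + a*(25*d + 40) - 20*d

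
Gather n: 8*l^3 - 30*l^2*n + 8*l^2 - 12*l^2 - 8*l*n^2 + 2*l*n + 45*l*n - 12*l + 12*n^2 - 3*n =8*l^3 - 4*l^2 - 12*l + n^2*(12 - 8*l) + n*(-30*l^2 + 47*l - 3)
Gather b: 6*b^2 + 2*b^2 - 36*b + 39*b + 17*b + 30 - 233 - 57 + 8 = 8*b^2 + 20*b - 252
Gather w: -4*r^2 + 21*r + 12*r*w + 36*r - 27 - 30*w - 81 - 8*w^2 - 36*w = -4*r^2 + 57*r - 8*w^2 + w*(12*r - 66) - 108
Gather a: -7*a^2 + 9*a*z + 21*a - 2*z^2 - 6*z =-7*a^2 + a*(9*z + 21) - 2*z^2 - 6*z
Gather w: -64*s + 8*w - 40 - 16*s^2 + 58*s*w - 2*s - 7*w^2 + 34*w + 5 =-16*s^2 - 66*s - 7*w^2 + w*(58*s + 42) - 35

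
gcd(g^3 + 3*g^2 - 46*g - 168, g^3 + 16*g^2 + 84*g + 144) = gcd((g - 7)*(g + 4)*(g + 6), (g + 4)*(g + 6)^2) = g^2 + 10*g + 24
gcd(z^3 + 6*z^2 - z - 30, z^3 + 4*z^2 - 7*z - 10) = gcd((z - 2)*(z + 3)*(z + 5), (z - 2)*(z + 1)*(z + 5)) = z^2 + 3*z - 10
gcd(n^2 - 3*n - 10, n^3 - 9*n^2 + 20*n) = n - 5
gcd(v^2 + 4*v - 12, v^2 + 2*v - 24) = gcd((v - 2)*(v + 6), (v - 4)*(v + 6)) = v + 6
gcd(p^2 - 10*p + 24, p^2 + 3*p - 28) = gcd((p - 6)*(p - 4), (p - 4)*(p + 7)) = p - 4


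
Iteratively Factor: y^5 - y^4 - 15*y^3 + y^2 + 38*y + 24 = (y + 1)*(y^4 - 2*y^3 - 13*y^2 + 14*y + 24) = (y - 4)*(y + 1)*(y^3 + 2*y^2 - 5*y - 6) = (y - 4)*(y + 1)*(y + 3)*(y^2 - y - 2) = (y - 4)*(y + 1)^2*(y + 3)*(y - 2)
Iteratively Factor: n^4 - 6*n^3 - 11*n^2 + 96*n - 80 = (n - 4)*(n^3 - 2*n^2 - 19*n + 20) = (n - 5)*(n - 4)*(n^2 + 3*n - 4) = (n - 5)*(n - 4)*(n + 4)*(n - 1)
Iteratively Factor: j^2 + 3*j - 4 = (j + 4)*(j - 1)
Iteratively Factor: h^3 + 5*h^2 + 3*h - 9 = (h - 1)*(h^2 + 6*h + 9) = (h - 1)*(h + 3)*(h + 3)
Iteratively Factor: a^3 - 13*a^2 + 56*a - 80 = (a - 4)*(a^2 - 9*a + 20) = (a - 4)^2*(a - 5)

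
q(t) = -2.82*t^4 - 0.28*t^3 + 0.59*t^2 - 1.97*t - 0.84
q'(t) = -11.28*t^3 - 0.84*t^2 + 1.18*t - 1.97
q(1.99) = -48.85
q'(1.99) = -91.84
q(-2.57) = -110.15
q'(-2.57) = 180.92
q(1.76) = -31.06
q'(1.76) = -63.99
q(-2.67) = -129.36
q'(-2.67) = 203.60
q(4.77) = -1487.10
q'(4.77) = -1239.69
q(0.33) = -1.47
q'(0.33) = -2.08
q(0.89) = -4.09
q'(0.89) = -9.54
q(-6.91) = -6295.94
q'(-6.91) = 3671.48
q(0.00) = -0.84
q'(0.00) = -1.97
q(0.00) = -0.84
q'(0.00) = -1.97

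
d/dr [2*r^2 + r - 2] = 4*r + 1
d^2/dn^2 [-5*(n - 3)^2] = -10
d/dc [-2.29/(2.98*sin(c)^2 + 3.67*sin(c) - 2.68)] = (13.6484*sin(c) + 8.4043)*cos(c)/(2.98*sin(c)^2 + 3.67*sin(c) - 2.68)^2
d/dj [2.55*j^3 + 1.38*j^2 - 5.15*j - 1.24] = 7.65*j^2 + 2.76*j - 5.15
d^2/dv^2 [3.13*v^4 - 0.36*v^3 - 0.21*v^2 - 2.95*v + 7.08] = 37.56*v^2 - 2.16*v - 0.42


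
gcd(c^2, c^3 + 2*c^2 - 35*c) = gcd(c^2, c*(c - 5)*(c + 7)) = c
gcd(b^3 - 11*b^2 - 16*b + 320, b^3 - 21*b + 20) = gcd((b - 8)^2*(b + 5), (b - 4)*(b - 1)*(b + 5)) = b + 5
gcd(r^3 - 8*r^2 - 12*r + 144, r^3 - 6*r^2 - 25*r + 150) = r - 6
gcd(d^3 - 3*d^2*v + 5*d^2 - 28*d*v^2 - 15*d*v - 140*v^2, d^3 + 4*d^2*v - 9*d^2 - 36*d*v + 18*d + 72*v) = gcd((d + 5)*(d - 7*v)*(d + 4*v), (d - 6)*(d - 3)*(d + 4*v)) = d + 4*v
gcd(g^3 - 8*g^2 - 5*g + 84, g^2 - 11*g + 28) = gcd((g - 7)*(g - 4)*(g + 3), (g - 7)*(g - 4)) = g^2 - 11*g + 28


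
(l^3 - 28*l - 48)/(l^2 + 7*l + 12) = (l^2 - 4*l - 12)/(l + 3)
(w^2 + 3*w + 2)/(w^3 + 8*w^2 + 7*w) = (w + 2)/(w*(w + 7))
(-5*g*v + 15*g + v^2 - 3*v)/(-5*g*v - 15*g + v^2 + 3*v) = (v - 3)/(v + 3)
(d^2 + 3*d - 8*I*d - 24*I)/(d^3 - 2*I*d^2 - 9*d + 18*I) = (d - 8*I)/(d^2 - d*(3 + 2*I) + 6*I)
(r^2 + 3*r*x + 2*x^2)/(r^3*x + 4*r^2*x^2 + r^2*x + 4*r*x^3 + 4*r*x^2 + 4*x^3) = (r + x)/(x*(r^2 + 2*r*x + r + 2*x))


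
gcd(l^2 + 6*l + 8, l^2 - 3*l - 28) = l + 4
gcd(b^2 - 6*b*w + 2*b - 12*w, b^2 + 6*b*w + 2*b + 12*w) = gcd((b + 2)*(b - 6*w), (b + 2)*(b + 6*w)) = b + 2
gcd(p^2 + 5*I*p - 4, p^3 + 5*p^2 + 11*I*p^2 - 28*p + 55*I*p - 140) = p + 4*I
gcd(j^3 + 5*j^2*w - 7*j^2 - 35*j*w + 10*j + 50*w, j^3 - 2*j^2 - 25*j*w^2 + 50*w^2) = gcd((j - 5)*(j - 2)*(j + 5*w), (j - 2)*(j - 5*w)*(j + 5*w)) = j^2 + 5*j*w - 2*j - 10*w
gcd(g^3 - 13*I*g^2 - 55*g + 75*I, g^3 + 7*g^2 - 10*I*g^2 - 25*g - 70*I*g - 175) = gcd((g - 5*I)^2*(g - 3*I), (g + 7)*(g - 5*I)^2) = g^2 - 10*I*g - 25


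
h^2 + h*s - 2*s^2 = (h - s)*(h + 2*s)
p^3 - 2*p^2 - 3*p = p*(p - 3)*(p + 1)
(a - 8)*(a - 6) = a^2 - 14*a + 48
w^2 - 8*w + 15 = (w - 5)*(w - 3)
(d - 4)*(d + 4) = d^2 - 16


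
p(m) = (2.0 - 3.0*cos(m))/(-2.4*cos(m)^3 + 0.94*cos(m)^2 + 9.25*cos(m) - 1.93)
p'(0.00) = 0.00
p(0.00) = -0.17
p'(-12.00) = 0.25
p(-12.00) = -0.10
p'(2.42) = -0.07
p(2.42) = -0.58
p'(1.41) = 67.51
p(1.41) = -3.50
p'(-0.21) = -0.08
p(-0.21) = -0.16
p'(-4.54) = 0.94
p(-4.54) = -0.72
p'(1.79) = 0.71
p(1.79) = -0.68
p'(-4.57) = 1.13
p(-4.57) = -0.75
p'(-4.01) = -0.01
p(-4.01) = -0.57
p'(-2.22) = -0.02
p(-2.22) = -0.57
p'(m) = (2.0 - 3.0*cos(m))*(-7.2*sin(m)*cos(m)^2 + 1.88*sin(m)*cos(m) + 9.25*sin(m))/(-2.4*cos(m)^3 + 0.94*cos(m)^2 + 9.25*cos(m) - 1.93)^2 + 3.0*sin(m)/(-2.4*cos(m)^3 + 0.94*cos(m)^2 + 9.25*cos(m) - 1.93) = (14.4*cos(m)^3 - 17.22*cos(m)^2 + 3.76*cos(m) + 12.71)*sin(m)/(5.76*cos(m)^6 - 4.512*cos(m)^5 - 43.5164*cos(m)^4 + 26.654*cos(m)^3 + 81.9341*cos(m)^2 - 35.705*cos(m) + 3.7249)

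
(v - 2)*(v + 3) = v^2 + v - 6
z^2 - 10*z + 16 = (z - 8)*(z - 2)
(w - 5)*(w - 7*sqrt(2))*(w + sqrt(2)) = w^3 - 6*sqrt(2)*w^2 - 5*w^2 - 14*w + 30*sqrt(2)*w + 70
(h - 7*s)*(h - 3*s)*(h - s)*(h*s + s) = h^4*s - 11*h^3*s^2 + h^3*s + 31*h^2*s^3 - 11*h^2*s^2 - 21*h*s^4 + 31*h*s^3 - 21*s^4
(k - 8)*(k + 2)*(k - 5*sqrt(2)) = k^3 - 5*sqrt(2)*k^2 - 6*k^2 - 16*k + 30*sqrt(2)*k + 80*sqrt(2)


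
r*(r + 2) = r^2 + 2*r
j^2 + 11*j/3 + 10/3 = (j + 5/3)*(j + 2)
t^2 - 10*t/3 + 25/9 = (t - 5/3)^2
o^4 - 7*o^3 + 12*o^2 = o^2*(o - 4)*(o - 3)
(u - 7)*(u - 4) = u^2 - 11*u + 28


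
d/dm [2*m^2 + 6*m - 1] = 4*m + 6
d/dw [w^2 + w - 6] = 2*w + 1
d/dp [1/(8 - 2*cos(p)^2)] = -sin(p)*cos(p)/(cos(p)^2 - 4)^2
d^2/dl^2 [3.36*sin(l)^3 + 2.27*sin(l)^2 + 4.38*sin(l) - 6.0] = -6.9*sin(l) + 7.56*sin(3*l) + 4.54*cos(2*l)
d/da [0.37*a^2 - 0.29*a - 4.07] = 0.74*a - 0.29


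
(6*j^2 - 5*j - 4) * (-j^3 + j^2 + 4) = -6*j^5 + 11*j^4 - j^3 + 20*j^2 - 20*j - 16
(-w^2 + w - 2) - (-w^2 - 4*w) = 5*w - 2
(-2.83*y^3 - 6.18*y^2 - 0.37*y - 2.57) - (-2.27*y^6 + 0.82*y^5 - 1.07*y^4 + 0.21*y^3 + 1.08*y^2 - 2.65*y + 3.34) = 2.27*y^6 - 0.82*y^5 + 1.07*y^4 - 3.04*y^3 - 7.26*y^2 + 2.28*y - 5.91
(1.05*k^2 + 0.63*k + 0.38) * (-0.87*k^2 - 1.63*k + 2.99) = -0.9135*k^4 - 2.2596*k^3 + 1.782*k^2 + 1.2643*k + 1.1362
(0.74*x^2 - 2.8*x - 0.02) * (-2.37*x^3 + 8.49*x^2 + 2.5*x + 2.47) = -1.7538*x^5 + 12.9186*x^4 - 21.8746*x^3 - 5.342*x^2 - 6.966*x - 0.0494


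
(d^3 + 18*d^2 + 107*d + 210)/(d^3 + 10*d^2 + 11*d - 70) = (d + 6)/(d - 2)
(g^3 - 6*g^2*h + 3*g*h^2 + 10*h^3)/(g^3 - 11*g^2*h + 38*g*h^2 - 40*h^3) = (g + h)/(g - 4*h)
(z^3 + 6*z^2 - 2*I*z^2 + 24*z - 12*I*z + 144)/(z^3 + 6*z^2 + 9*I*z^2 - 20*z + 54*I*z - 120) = (z - 6*I)/(z + 5*I)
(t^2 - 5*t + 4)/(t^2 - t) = (t - 4)/t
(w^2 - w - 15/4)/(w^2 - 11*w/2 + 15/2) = (w + 3/2)/(w - 3)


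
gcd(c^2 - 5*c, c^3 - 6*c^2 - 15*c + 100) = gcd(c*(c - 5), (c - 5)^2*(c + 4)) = c - 5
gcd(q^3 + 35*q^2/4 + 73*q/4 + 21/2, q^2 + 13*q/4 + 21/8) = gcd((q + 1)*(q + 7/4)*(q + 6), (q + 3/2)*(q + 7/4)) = q + 7/4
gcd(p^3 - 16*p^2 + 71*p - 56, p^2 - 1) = p - 1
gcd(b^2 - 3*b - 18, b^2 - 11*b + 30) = b - 6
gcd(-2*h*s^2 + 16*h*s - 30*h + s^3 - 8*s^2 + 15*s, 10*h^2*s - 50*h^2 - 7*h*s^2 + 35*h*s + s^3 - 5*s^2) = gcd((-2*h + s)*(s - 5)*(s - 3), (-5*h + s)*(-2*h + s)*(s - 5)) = -2*h*s + 10*h + s^2 - 5*s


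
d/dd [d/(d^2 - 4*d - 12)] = (d^2 - 2*d*(d - 2) - 4*d - 12)/(-d^2 + 4*d + 12)^2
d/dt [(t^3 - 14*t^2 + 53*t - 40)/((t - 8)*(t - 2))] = (t^2 - 4*t + 7)/(t^2 - 4*t + 4)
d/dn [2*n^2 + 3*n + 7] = 4*n + 3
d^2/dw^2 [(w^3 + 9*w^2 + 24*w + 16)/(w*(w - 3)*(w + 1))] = 2*(11*w^3 + 48*w^2 - 144*w + 144)/(w^3*(w^3 - 9*w^2 + 27*w - 27))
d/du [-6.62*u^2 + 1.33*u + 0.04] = 1.33 - 13.24*u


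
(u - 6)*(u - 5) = u^2 - 11*u + 30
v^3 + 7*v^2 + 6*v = v*(v + 1)*(v + 6)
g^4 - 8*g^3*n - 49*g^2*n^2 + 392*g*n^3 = g*(g - 8*n)*(g - 7*n)*(g + 7*n)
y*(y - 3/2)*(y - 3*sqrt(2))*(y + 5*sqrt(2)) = y^4 - 3*y^3/2 + 2*sqrt(2)*y^3 - 30*y^2 - 3*sqrt(2)*y^2 + 45*y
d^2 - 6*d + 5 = (d - 5)*(d - 1)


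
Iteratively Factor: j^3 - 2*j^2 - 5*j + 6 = (j + 2)*(j^2 - 4*j + 3) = (j - 3)*(j + 2)*(j - 1)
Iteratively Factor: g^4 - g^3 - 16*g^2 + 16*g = (g - 1)*(g^3 - 16*g) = (g - 1)*(g + 4)*(g^2 - 4*g) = g*(g - 1)*(g + 4)*(g - 4)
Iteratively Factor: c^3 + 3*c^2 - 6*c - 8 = (c - 2)*(c^2 + 5*c + 4) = (c - 2)*(c + 4)*(c + 1)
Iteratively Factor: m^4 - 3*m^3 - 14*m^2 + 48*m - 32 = (m - 1)*(m^3 - 2*m^2 - 16*m + 32) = (m - 2)*(m - 1)*(m^2 - 16) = (m - 2)*(m - 1)*(m + 4)*(m - 4)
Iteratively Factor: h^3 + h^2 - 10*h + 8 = (h - 1)*(h^2 + 2*h - 8) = (h - 1)*(h + 4)*(h - 2)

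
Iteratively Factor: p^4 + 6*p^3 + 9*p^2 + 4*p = (p + 1)*(p^3 + 5*p^2 + 4*p) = p*(p + 1)*(p^2 + 5*p + 4) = p*(p + 1)*(p + 4)*(p + 1)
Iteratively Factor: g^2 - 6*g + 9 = (g - 3)*(g - 3)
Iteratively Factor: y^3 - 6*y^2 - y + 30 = (y + 2)*(y^2 - 8*y + 15) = (y - 5)*(y + 2)*(y - 3)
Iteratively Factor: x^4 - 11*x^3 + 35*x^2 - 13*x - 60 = (x - 5)*(x^3 - 6*x^2 + 5*x + 12) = (x - 5)*(x - 4)*(x^2 - 2*x - 3) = (x - 5)*(x - 4)*(x + 1)*(x - 3)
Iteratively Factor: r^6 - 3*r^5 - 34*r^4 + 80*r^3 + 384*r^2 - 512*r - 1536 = (r - 4)*(r^5 + r^4 - 30*r^3 - 40*r^2 + 224*r + 384) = (r - 4)^2*(r^4 + 5*r^3 - 10*r^2 - 80*r - 96) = (r - 4)^2*(r + 3)*(r^3 + 2*r^2 - 16*r - 32) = (r - 4)^3*(r + 3)*(r^2 + 6*r + 8) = (r - 4)^3*(r + 3)*(r + 4)*(r + 2)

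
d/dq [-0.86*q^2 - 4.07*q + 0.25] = -1.72*q - 4.07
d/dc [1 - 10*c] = -10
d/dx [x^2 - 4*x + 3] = 2*x - 4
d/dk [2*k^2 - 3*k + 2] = 4*k - 3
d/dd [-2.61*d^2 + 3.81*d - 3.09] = 3.81 - 5.22*d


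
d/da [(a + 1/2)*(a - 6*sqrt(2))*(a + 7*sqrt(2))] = 3*a^2 + a + 2*sqrt(2)*a - 84 + sqrt(2)/2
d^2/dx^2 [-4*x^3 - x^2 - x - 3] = -24*x - 2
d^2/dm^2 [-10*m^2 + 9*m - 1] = -20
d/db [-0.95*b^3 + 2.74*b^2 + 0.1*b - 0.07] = -2.85*b^2 + 5.48*b + 0.1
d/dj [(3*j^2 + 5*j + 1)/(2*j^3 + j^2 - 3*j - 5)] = 2*(-3*j^4 - 10*j^3 - 10*j^2 - 16*j - 11)/(4*j^6 + 4*j^5 - 11*j^4 - 26*j^3 - j^2 + 30*j + 25)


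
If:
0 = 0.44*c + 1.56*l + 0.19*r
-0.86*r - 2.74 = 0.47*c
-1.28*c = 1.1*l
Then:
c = -0.41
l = 0.48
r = -2.96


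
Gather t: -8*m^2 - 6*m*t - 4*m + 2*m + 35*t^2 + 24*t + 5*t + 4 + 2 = -8*m^2 - 2*m + 35*t^2 + t*(29 - 6*m) + 6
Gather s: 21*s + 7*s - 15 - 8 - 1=28*s - 24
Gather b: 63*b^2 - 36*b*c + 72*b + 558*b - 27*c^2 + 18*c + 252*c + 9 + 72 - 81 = 63*b^2 + b*(630 - 36*c) - 27*c^2 + 270*c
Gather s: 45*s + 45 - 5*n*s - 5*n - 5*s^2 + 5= -5*n - 5*s^2 + s*(45 - 5*n) + 50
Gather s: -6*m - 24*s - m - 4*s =-7*m - 28*s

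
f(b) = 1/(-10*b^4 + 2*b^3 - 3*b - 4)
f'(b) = (40*b^3 - 6*b^2 + 3)/(-10*b^4 + 2*b^3 - 3*b - 4)^2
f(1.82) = -0.01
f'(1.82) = 0.02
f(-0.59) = -0.26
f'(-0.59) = -0.49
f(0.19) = -0.22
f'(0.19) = 0.15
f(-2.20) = -0.00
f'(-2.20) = -0.01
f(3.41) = -0.00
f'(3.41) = 0.00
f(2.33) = -0.00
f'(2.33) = 0.01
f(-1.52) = -0.02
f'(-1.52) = -0.04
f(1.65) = -0.01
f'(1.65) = 0.03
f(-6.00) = 0.00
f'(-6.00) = 0.00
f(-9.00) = 0.00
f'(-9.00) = 0.00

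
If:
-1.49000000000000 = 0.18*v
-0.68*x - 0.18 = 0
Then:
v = -8.28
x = -0.26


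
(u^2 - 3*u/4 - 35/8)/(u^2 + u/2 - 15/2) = (u + 7/4)/(u + 3)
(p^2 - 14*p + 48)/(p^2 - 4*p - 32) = (p - 6)/(p + 4)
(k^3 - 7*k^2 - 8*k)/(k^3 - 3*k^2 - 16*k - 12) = k*(k - 8)/(k^2 - 4*k - 12)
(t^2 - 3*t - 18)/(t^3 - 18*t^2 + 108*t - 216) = (t + 3)/(t^2 - 12*t + 36)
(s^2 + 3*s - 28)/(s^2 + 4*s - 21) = (s - 4)/(s - 3)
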